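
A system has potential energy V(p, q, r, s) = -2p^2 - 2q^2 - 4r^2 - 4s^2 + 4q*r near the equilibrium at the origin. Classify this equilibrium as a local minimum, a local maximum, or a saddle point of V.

The Hessian at the origin is H = [[-4, 0, 0, 0], [0, -4, 4, 0], [0, 4, -8, 0], [0, 0, 0, -8]].
Applying the same elementary operations to the rows and columns of H produces a congruent diagonal matrix with entries -4, -4, -4, -8.
So there are 4 negative pivots.
H is negative definite, so the origin is a strict local maximum.

local maximum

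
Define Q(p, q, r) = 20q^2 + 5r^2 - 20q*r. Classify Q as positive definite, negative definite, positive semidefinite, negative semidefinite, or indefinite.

Write A = [[0, 0, 0], [0, 20, -10], [0, -10, 5]].
Congruent diagonalization of A (simultaneous row and column reduction) yields pivots 0, 20, 0.
So there are 1 positive, 2 zero pivots.
Hence Q is positive semidefinite.

positive semidefinite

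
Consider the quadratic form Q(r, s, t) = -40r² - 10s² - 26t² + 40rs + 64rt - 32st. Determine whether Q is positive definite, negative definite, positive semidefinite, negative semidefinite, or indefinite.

negative semidefinite

Write A = [[-40, 20, 32], [20, -10, -16], [32, -16, -26]].
Applying the same elementary operations to the rows and columns of A produces a congruent diagonal matrix with entries -40, 0, -2/5.
Counting signs: 2 negative, 1 zero.
Hence Q is negative semidefinite.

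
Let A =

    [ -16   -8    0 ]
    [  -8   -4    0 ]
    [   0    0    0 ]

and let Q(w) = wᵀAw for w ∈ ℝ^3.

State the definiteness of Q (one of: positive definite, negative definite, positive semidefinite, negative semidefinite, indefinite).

negative semidefinite

Applying the same elementary operations to the rows and columns of A produces a congruent diagonal matrix with entries -16, 0, 0.
That gives 1 negative, 2 zero pivots.
Hence Q is negative semidefinite.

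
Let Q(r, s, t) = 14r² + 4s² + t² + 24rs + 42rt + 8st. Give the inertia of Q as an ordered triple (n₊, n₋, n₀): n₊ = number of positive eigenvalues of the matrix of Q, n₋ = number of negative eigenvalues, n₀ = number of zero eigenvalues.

The associated matrix is A = [[14, 12, 21], [12, 4, 4], [21, 4, 1]].
An LDLᵀ factorisation of A has diagonal entries 14, -44/7, 15/22.
So there are 2 positive, 1 negative pivots.

(2, 1, 0)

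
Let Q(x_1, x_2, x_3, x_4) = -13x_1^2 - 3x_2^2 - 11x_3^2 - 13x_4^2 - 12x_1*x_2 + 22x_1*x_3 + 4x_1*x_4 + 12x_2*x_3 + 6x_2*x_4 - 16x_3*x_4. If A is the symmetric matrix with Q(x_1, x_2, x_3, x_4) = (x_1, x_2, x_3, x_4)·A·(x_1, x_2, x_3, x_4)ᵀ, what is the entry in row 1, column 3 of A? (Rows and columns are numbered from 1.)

11

The coefficient of x_1·x_3 in Q is 22. For a symmetric A this equals A[1,3] + A[3,1] = 2·A[1,3].
So A[1,3] = 22/2 = 11.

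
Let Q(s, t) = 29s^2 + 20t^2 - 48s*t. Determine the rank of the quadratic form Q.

The symmetric matrix is A = [[29, -24], [-24, 20]].
Symmetric row and column elimination reduces A to a congruent diagonal form with pivots 29, 4/29.
So there are 2 positive pivots.
The rank is the number of nonzero pivots: 2.

2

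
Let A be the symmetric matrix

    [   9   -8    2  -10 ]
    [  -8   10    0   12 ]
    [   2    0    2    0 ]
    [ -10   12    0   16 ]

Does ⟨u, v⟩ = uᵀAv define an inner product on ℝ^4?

yes

Row-reducing A symmetrically gives the diagonal entries 9, 26/9, 6/13, 4/3.
Counting signs: 4 positive.
Hence Q is positive definite.
⟨·,·⟩ is an inner product exactly when A is positive definite.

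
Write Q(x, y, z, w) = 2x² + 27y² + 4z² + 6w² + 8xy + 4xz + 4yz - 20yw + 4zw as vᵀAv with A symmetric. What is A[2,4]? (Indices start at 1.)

-10

The coefficient of y·w in Q is -20. For a symmetric A this equals A[2,4] + A[4,2] = 2·A[2,4].
So A[2,4] = -20/2 = -10.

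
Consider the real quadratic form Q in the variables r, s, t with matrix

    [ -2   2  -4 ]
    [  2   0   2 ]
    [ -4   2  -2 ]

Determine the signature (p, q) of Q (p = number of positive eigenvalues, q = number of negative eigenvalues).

(2, 1)

Row-reducing A symmetrically gives the diagonal entries -2, 2, 4.
So there are 2 positive, 1 negative pivots.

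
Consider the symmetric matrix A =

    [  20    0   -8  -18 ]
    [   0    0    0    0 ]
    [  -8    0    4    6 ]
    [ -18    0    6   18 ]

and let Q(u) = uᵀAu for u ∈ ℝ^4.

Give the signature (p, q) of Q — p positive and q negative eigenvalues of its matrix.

Row-reducing A symmetrically gives the diagonal entries 20, 0, 4/5, 0.
So there are 2 positive, 2 zero pivots.

(2, 0)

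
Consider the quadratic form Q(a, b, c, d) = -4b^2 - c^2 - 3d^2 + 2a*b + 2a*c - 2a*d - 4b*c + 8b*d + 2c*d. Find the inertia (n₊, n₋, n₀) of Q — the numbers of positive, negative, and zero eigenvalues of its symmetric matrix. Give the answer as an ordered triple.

The symmetric matrix is A = [[0, 1, 1, -1], [1, -4, -2, 4], [1, -2, -1, 1], [-1, 4, 1, -3]].
By Sylvester's law of inertia any congruent diagonalization of A has 2 positive, 2 negative and 0 zero entries.

(2, 2, 0)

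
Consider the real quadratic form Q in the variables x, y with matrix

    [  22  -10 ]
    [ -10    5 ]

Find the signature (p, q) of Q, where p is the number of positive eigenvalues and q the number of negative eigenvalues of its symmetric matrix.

Congruent diagonalization of A (simultaneous row and column reduction) yields pivots 22, 5/11.
Counting signs: 2 positive.

(2, 0)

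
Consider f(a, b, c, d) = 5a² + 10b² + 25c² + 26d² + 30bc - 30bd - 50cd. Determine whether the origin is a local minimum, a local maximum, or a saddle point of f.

local minimum

The Hessian at the origin is H = [[10, 0, 0, 0], [0, 20, 30, -30], [0, 30, 50, -50], [0, -30, -50, 52]].
Congruent diagonalization of H (simultaneous row and column reduction) yields pivots 10, 20, 5, 2.
Counting signs: 4 positive.
H is positive definite, so the origin is a strict local minimum.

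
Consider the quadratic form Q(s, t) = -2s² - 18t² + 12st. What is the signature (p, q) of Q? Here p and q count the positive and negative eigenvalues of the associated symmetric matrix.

(0, 1)

Write A = [[-2, 6], [6, -18]].
Congruent diagonalization of A (simultaneous row and column reduction) yields pivots -2, 0.
Counting signs: 1 negative, 1 zero.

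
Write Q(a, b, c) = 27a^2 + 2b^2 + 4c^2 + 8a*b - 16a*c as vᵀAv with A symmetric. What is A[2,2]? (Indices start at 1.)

The coefficient of b^2 in Q is 2, and that is exactly A[2,2].

2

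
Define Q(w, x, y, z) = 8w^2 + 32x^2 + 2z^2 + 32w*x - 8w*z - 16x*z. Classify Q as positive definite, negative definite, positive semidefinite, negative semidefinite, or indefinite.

The symmetric matrix is A = [[8, 16, 0, -4], [16, 32, 0, -8], [0, 0, 0, 0], [-4, -8, 0, 2]].
Row-reducing A symmetrically gives the diagonal entries 8, 0, 0, 0.
Counting signs: 1 positive, 3 zero.
Hence Q is positive semidefinite.

positive semidefinite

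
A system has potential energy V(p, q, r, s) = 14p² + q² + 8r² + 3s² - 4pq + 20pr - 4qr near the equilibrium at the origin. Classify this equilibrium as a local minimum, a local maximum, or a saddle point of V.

local minimum

The Hessian at the origin is H = [[28, -4, 20, 0], [-4, 2, -4, 0], [20, -4, 16, 0], [0, 0, 0, 6]].
Row-reducing H symmetrically gives the diagonal entries 28, 10/7, 4/5, 6.
That gives 4 positive pivots.
H is positive definite, so the origin is a strict local minimum.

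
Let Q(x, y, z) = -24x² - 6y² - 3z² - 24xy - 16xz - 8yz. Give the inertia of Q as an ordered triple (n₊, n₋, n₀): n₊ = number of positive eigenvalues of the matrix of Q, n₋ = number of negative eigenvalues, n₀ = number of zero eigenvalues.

(0, 2, 1)

Write A = [[-24, -12, -8], [-12, -6, -4], [-8, -4, -3]].
Row-reducing A symmetrically gives the diagonal entries -24, 0, -1/3.
That gives 2 negative, 1 zero pivots.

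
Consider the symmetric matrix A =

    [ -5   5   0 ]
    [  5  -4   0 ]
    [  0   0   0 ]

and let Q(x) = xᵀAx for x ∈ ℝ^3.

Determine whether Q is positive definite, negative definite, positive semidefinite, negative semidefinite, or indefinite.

indefinite

Row-reducing A symmetrically gives the diagonal entries -5, 1, 0.
Counting signs: 1 positive, 1 negative, 1 zero.
Hence Q is indefinite.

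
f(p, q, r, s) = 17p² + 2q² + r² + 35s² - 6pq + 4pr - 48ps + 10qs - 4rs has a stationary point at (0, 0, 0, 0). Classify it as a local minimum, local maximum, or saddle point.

local minimum

The Hessian at the origin is H = [[34, -6, 4, -48], [-6, 4, 0, 10], [4, 0, 2, -4], [-48, 10, -4, 70]].
Applying the same elementary operations to the rows and columns of H produces a congruent diagonal matrix with entries 34, 50/17, 34/25, 4/17.
Counting signs: 4 positive.
H is positive definite, so the origin is a strict local minimum.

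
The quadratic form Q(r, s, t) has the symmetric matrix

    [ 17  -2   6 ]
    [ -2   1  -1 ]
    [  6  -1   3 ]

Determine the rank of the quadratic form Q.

3

Symmetric row and column elimination reduces A to a congruent diagonal form with pivots 17, 13/17, 10/13.
Counting signs: 3 positive.
The rank is the number of nonzero pivots: 3.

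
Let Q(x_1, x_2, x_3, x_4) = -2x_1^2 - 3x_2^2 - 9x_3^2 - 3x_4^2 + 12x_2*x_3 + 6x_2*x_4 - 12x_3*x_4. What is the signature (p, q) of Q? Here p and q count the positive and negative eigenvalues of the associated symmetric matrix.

The symmetric matrix is A = [[-2, 0, 0, 0], [0, -3, 6, 3], [0, 6, -9, -6], [0, 3, -6, -3]].
Row-reducing A symmetrically gives the diagonal entries -2, -3, 3, 0.
That gives 1 positive, 2 negative, 1 zero pivots.

(1, 2)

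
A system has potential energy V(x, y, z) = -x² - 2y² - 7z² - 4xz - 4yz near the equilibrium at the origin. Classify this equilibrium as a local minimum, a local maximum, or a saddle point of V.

local maximum

The Hessian at the origin is H = [[-2, 0, -4], [0, -4, -4], [-4, -4, -14]].
Applying the same elementary operations to the rows and columns of H produces a congruent diagonal matrix with entries -2, -4, -2.
That gives 3 negative pivots.
H is negative definite, so the origin is a strict local maximum.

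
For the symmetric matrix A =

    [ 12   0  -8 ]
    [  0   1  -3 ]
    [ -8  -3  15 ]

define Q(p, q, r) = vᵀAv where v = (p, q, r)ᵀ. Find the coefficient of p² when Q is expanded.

12

The coefficient of p² is the diagonal entry A[1,1] = 12.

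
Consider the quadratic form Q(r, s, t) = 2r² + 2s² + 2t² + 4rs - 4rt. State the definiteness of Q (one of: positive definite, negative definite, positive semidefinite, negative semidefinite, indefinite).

The symmetric matrix is A = [[2, 2, -2], [2, 2, 0], [-2, 0, 2]].
A is congruent to a diagonal matrix with 2 positive, 1 negative and 0 zero entries, so Q is indefinite.

indefinite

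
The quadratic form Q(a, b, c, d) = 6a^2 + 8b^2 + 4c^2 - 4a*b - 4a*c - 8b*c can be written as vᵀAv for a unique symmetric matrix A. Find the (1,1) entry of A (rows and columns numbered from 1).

The coefficient of a^2 in Q is 6, and that is exactly A[1,1].

6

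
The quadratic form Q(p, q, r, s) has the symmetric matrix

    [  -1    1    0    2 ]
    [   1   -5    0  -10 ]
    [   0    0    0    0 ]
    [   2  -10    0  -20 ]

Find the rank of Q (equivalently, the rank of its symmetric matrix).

2

Applying the same elementary operations to the rows and columns of A produces a congruent diagonal matrix with entries -1, -4, 0, 0.
So there are 2 negative, 2 zero pivots.
The rank is the number of nonzero pivots: 2.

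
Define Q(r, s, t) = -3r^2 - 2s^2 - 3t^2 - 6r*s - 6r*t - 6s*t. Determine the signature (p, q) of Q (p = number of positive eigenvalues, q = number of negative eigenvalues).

The symmetric matrix is A = [[-3, -3, -3], [-3, -2, -3], [-3, -3, -3]].
Congruent diagonalization of A (simultaneous row and column reduction) yields pivots -3, 1, 0.
That gives 1 positive, 1 negative, 1 zero pivots.

(1, 1)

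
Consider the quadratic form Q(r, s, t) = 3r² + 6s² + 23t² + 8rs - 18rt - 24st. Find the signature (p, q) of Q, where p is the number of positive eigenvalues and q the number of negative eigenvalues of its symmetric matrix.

(2, 1)

The associated matrix is A = [[3, 4, -9], [4, 6, -12], [-9, -12, 23]].
Congruent diagonalization of A (simultaneous row and column reduction) yields pivots 3, 2/3, -4.
That gives 2 positive, 1 negative pivots.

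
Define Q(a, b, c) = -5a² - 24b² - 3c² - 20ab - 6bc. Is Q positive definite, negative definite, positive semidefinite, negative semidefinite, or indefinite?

The symmetric matrix is A = [[-5, -10, 0], [-10, -24, -3], [0, -3, -3]].
Row-reducing A symmetrically gives the diagonal entries -5, -4, -3/4.
Counting signs: 3 negative.
Hence Q is negative definite.

negative definite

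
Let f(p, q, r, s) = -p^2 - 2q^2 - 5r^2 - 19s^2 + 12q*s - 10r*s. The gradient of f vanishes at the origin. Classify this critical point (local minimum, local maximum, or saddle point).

saddle point

The Hessian at the origin is H = [[-2, 0, 0, 0], [0, -4, 0, 12], [0, 0, -10, -10], [0, 12, -10, -38]].
Row-reducing H symmetrically gives the diagonal entries -2, -4, -10, 8.
That gives 1 positive, 3 negative pivots.
H is indefinite, so the origin is a saddle point.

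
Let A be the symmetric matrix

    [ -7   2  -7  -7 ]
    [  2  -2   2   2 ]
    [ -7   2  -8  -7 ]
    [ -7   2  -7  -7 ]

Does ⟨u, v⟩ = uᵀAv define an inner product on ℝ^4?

Applying the same elementary operations to the rows and columns of A produces a congruent diagonal matrix with entries -7, -10/7, -1, 0.
Counting signs: 3 negative, 1 zero.
Hence Q is negative semidefinite.
⟨·,·⟩ is an inner product exactly when A is positive definite.

no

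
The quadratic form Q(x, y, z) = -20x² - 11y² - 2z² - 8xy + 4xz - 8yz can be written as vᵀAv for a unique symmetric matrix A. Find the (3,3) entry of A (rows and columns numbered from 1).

The coefficient of z² in Q is -2, and that is exactly A[3,3].

-2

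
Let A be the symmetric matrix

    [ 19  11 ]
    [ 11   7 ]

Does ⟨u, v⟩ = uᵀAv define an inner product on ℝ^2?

Row-reducing A symmetrically gives the diagonal entries 19, 12/19.
That gives 2 positive pivots.
Hence Q is positive definite.
⟨·,·⟩ is an inner product exactly when A is positive definite.

yes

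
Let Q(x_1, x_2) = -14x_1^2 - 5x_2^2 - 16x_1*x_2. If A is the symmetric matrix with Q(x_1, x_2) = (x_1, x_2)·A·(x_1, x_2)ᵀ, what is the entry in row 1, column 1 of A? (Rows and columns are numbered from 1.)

The coefficient of x_1^2 in Q is -14, and that is exactly A[1,1].

-14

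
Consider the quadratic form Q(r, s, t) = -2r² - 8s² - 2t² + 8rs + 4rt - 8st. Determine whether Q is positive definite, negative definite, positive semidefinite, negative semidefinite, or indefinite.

negative semidefinite

Write A = [[-2, 4, 2], [4, -8, -4], [2, -4, -2]].
Applying the same elementary operations to the rows and columns of A produces a congruent diagonal matrix with entries -2, 0, 0.
So there are 1 negative, 2 zero pivots.
Hence Q is negative semidefinite.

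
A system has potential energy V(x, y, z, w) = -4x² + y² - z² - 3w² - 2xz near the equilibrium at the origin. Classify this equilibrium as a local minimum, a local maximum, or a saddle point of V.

saddle point

The Hessian at the origin is H = [[-8, 0, -2, 0], [0, 2, 0, 0], [-2, 0, -2, 0], [0, 0, 0, -6]].
Applying the same elementary operations to the rows and columns of H produces a congruent diagonal matrix with entries -8, 2, -3/2, -6.
That gives 1 positive, 3 negative pivots.
H is indefinite, so the origin is a saddle point.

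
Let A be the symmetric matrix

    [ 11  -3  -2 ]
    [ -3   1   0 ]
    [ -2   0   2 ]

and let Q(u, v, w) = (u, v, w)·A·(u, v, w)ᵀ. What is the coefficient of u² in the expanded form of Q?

11

The coefficient of u² is the diagonal entry A[1,1] = 11.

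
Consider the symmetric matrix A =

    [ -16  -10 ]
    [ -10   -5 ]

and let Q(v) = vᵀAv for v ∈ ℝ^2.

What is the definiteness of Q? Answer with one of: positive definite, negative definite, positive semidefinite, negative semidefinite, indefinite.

indefinite

For the 2×2 matrix [[-16, -10], [-10, -5]]: det = -16·-5 − (-10)² = -20, trace = -21.
det < 0 so the eigenvalues have opposite signs; the form is indefinite.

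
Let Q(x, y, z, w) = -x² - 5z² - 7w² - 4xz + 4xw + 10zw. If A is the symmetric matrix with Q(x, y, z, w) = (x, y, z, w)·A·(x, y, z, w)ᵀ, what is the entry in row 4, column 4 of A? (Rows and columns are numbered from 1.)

-7

The coefficient of w² in Q is -7, and that is exactly A[4,4].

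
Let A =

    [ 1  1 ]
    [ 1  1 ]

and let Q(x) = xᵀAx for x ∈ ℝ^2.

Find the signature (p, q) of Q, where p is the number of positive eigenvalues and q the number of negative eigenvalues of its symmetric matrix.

Symmetric row and column elimination reduces A to a congruent diagonal form with pivots 1, 0.
Counting signs: 1 positive, 1 zero.

(1, 0)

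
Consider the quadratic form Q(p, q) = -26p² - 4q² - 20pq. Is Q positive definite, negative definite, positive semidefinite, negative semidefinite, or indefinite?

negative definite

The symmetric matrix of Q is A = [[-26, -10], [-10, -4]].
Leading principal minors: Δ_1 = -26, Δ_2 = 4.
The signs alternate starting with Δ_1 < 0, so by Sylvester's criterion Q is negative definite.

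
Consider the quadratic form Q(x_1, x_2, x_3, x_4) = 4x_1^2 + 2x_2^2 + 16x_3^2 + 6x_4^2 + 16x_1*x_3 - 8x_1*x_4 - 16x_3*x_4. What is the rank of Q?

3

The associated matrix is A = [[4, 0, 8, -4], [0, 2, 0, 0], [8, 0, 16, -8], [-4, 0, -8, 6]].
Row-reducing A symmetrically gives the diagonal entries 4, 2, 0, 2.
Counting signs: 3 positive, 1 zero.
The rank is the number of nonzero pivots: 3.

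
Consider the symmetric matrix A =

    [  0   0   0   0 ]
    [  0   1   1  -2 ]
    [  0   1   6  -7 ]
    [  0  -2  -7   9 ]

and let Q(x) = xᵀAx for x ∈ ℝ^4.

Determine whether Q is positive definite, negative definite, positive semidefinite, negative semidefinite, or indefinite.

Applying the same elementary operations to the rows and columns of A produces a congruent diagonal matrix with entries 0, 1, 5, 0.
That gives 2 positive, 2 zero pivots.
Hence Q is positive semidefinite.

positive semidefinite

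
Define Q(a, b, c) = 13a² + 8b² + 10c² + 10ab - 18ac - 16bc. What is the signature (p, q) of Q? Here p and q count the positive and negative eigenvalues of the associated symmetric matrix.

(3, 0)

Write A = [[13, 5, -9], [5, 8, -8], [-9, -8, 10]].
Symmetric row and column elimination reduces A to a congruent diagonal form with pivots 13, 79/13, 30/79.
So there are 3 positive pivots.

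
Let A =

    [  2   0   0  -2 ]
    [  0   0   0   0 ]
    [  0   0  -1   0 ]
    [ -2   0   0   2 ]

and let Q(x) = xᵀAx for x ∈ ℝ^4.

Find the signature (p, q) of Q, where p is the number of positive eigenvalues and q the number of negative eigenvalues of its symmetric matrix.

Symmetric row and column elimination reduces A to a congruent diagonal form with pivots 2, 0, -1, 0.
That gives 1 positive, 1 negative, 2 zero pivots.

(1, 1)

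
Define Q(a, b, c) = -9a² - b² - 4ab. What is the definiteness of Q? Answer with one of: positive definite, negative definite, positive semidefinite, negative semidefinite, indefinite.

negative semidefinite

Write A = [[-9, -2, 0], [-2, -1, 0], [0, 0, 0]].
Row-reducing A symmetrically gives the diagonal entries -9, -5/9, 0.
That gives 2 negative, 1 zero pivots.
Hence Q is negative semidefinite.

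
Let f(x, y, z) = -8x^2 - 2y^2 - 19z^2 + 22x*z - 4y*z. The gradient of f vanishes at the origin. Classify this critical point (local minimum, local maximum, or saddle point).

local maximum

The Hessian at the origin is H = [[-16, 0, 22], [0, -4, -4], [22, -4, -38]].
Row-reducing H symmetrically gives the diagonal entries -16, -4, -15/4.
That gives 3 negative pivots.
H is negative definite, so the origin is a strict local maximum.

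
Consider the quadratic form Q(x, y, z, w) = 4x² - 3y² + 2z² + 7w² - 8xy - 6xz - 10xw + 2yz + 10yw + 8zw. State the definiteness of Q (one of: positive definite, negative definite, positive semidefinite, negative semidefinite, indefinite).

indefinite

Write A = [[4, -4, -3, -5], [-4, -3, 1, 5], [-3, 1, 2, 4], [-5, 5, 4, 7]].
An LDLᵀ factorisation of A has diagonal entries 4, -7, 9/28, 5/9.
That gives 3 positive, 1 negative pivots.
Hence Q is indefinite.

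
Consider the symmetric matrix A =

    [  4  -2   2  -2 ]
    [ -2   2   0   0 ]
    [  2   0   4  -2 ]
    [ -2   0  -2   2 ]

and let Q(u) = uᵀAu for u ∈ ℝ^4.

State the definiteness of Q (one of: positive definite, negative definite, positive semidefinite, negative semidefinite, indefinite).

positive semidefinite

Applying the same elementary operations to the rows and columns of A produces a congruent diagonal matrix with entries 4, 1, 2, 0.
Counting signs: 3 positive, 1 zero.
Hence Q is positive semidefinite.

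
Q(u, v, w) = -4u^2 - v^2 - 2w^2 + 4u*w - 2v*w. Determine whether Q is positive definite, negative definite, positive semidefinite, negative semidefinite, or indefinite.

The associated matrix is A = [[-4, 0, 2], [0, -1, -1], [2, -1, -2]].
Applying the same elementary operations to the rows and columns of A produces a congruent diagonal matrix with entries -4, -1, 0.
That gives 2 negative, 1 zero pivots.
Hence Q is negative semidefinite.

negative semidefinite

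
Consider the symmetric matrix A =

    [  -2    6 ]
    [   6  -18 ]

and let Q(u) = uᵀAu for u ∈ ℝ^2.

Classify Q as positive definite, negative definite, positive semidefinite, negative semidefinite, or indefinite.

For the 2×2 matrix [[-2, 6], [6, -18]]: det = -2·-18 − (6)² = 0, trace = -20.
det = 0 so one eigenvalue is zero; the form is semidefinite with the sign of the trace.

negative semidefinite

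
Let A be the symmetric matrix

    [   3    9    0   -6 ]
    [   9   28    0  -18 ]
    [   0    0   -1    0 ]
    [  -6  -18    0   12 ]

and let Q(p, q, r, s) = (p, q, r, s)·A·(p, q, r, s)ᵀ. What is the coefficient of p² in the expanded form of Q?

The coefficient of p² is the diagonal entry A[1,1] = 3.

3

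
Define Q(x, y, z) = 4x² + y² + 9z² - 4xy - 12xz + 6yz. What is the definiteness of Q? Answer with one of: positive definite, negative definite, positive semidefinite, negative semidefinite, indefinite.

The symmetric matrix is A = [[4, -2, -6], [-2, 1, 3], [-6, 3, 9]].
Congruent diagonalization of A (simultaneous row and column reduction) yields pivots 4, 0, 0.
Counting signs: 1 positive, 2 zero.
Hence Q is positive semidefinite.

positive semidefinite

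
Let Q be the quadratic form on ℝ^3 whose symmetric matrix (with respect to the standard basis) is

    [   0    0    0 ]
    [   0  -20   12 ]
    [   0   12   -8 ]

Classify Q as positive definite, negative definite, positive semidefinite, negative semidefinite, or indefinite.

negative semidefinite

Congruent diagonalization of A (simultaneous row and column reduction) yields pivots 0, -20, -4/5.
So there are 2 negative, 1 zero pivots.
Hence Q is negative semidefinite.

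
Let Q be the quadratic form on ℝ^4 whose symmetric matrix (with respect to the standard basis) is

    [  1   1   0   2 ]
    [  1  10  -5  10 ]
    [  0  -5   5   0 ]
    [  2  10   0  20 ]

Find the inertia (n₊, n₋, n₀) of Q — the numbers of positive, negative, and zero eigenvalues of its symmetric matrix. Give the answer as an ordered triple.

Row-reducing A symmetrically gives the diagonal entries 1, 9, 20/9, 0.
Counting signs: 3 positive, 1 zero.

(3, 0, 1)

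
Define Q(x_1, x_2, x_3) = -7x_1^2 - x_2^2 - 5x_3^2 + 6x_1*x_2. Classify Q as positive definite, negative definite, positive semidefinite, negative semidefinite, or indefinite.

indefinite

The symmetric matrix is A = [[-7, 3, 0], [3, -1, 0], [0, 0, -5]].
Symmetric row and column elimination reduces A to a congruent diagonal form with pivots -7, 2/7, -5.
Counting signs: 1 positive, 2 negative.
Hence Q is indefinite.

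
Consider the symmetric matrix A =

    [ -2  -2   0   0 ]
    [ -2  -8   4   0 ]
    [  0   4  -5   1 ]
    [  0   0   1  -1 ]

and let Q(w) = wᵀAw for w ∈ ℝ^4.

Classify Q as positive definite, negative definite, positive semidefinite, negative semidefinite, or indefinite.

Leading principal minors: Δ_1 = -2, Δ_2 = 12, Δ_3 = -28, Δ_4 = 16.
The signs alternate starting with Δ_1 < 0, so by Sylvester's criterion Q is negative definite.

negative definite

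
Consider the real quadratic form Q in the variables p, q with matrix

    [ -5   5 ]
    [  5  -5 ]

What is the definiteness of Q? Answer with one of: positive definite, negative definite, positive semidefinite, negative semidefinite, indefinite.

For the 2×2 matrix [[-5, 5], [5, -5]]: det = -5·-5 − (5)² = 0, trace = -10.
det = 0 so one eigenvalue is zero; the form is semidefinite with the sign of the trace.

negative semidefinite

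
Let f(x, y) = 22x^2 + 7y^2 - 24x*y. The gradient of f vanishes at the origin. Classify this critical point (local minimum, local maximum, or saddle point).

The Hessian at the origin is H = [[44, -24], [-24, 14]].
det H = 44·14 − (-24)² = 40 > 0 and H[1,1] = 44 > 0, so H is positive definite.
Therefore the origin is a local minimum.

local minimum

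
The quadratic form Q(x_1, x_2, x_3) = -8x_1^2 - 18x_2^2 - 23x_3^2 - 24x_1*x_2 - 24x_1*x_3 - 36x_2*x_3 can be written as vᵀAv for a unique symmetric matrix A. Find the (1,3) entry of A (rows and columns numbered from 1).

The coefficient of x_1·x_3 in Q is -24. For a symmetric A this equals A[1,3] + A[3,1] = 2·A[1,3].
So A[1,3] = -24/2 = -12.

-12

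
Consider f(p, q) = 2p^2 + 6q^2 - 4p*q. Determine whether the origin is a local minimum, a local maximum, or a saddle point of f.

The Hessian at the origin is H = [[4, -4], [-4, 12]].
det H = 4·12 − (-4)² = 32 > 0 and H[1,1] = 4 > 0, so H is positive definite.
Therefore the origin is a local minimum.

local minimum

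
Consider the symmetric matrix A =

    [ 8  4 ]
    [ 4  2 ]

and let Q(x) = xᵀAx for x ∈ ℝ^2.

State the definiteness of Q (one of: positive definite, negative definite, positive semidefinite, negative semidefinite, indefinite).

positive semidefinite

For the 2×2 matrix [[8, 4], [4, 2]]: det = 8·2 − (4)² = 0, trace = 10.
det = 0 so one eigenvalue is zero; the form is semidefinite with the sign of the trace.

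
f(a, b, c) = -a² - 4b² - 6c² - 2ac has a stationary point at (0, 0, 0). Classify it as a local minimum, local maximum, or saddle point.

The Hessian at the origin is H = [[-2, 0, -2], [0, -8, 0], [-2, 0, -12]].
Congruent diagonalization of H (simultaneous row and column reduction) yields pivots -2, -8, -10.
Counting signs: 3 negative.
H is negative definite, so the origin is a strict local maximum.

local maximum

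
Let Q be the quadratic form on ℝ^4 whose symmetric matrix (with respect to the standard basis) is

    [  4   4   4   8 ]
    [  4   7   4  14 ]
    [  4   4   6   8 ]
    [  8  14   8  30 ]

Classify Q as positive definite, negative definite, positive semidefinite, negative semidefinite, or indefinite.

Applying the same elementary operations to the rows and columns of A produces a congruent diagonal matrix with entries 4, 3, 2, 2.
That gives 4 positive pivots.
Hence Q is positive definite.

positive definite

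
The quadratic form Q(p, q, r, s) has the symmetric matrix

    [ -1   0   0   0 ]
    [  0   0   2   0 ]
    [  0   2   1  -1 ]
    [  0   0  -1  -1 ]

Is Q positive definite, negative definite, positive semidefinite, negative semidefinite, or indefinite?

A is congruent to a diagonal matrix with 1 positive, 3 negative and 0 zero entries, so Q is indefinite.

indefinite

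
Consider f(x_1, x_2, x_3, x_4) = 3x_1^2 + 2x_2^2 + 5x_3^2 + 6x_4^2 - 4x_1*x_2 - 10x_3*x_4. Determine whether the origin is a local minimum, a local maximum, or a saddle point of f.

local minimum

The Hessian at the origin is H = [[6, -4, 0, 0], [-4, 4, 0, 0], [0, 0, 10, -10], [0, 0, -10, 12]].
An LDLᵀ factorisation of H has diagonal entries 6, 4/3, 10, 2.
So there are 4 positive pivots.
H is positive definite, so the origin is a strict local minimum.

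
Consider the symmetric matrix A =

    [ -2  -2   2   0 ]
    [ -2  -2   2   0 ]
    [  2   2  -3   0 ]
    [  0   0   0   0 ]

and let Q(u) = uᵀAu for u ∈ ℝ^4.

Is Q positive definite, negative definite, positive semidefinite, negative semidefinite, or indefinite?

Congruent diagonalization of A (simultaneous row and column reduction) yields pivots -2, 0, -1, 0.
That gives 2 negative, 2 zero pivots.
Hence Q is negative semidefinite.

negative semidefinite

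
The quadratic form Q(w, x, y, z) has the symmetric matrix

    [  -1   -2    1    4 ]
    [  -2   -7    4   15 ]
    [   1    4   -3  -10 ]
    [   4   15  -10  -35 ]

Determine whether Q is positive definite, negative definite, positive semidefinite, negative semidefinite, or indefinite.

negative semidefinite

Row-reducing A symmetrically gives the diagonal entries -1, -3, -2/3, 0.
Counting signs: 3 negative, 1 zero.
Hence Q is negative semidefinite.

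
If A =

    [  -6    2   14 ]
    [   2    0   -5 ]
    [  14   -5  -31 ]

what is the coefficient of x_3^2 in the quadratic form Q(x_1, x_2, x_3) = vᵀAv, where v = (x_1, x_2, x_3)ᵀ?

-31

The coefficient of x_3^2 is the diagonal entry A[3,3] = -31.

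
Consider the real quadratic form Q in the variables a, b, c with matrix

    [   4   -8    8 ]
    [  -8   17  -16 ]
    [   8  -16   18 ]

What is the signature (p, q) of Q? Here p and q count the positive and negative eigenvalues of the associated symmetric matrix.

Symmetric row and column elimination reduces A to a congruent diagonal form with pivots 4, 1, 2.
Counting signs: 3 positive.

(3, 0)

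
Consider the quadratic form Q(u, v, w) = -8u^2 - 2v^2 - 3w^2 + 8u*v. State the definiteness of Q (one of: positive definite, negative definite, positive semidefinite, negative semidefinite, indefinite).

The symmetric matrix is A = [[-8, 4, 0], [4, -2, 0], [0, 0, -3]].
Applying the same elementary operations to the rows and columns of A produces a congruent diagonal matrix with entries -8, 0, -3.
So there are 2 negative, 1 zero pivots.
Hence Q is negative semidefinite.

negative semidefinite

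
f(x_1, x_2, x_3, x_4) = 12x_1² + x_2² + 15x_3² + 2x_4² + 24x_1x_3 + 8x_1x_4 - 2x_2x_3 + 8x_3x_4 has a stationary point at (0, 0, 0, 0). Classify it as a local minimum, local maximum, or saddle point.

The Hessian at the origin is H = [[24, 0, 24, 8], [0, 2, -2, 0], [24, -2, 30, 8], [8, 0, 8, 4]].
Row-reducing H symmetrically gives the diagonal entries 24, 2, 4, 4/3.
That gives 4 positive pivots.
H is positive definite, so the origin is a strict local minimum.

local minimum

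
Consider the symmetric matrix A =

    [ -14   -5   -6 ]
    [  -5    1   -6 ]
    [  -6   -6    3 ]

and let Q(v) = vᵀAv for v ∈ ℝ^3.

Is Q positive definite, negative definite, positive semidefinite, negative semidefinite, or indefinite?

Row-reducing A symmetrically gives the diagonal entries -14, 39/14, 3/13.
That gives 2 positive, 1 negative pivots.
Hence Q is indefinite.

indefinite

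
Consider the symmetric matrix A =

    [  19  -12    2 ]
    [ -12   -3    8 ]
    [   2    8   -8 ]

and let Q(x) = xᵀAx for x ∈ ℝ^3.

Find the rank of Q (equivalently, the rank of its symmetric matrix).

3

Row-reducing A symmetrically gives the diagonal entries 19, -201/19, -20/201.
Counting signs: 1 positive, 2 negative.
The rank is the number of nonzero pivots: 3.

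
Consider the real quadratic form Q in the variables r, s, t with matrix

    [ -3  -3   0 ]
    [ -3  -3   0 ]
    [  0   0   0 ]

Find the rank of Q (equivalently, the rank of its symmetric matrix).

1

Row-reducing A symmetrically gives the diagonal entries -3, 0, 0.
That gives 1 negative, 2 zero pivots.
The rank is the number of nonzero pivots: 1.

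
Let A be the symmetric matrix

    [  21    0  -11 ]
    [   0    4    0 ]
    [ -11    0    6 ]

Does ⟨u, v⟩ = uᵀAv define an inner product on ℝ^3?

yes

Leading principal minors: Δ_1 = 21, Δ_2 = 84, Δ_3 = 20.
All leading principal minors are positive, so by Sylvester's criterion Q is positive definite.
⟨·,·⟩ is an inner product exactly when A is positive definite.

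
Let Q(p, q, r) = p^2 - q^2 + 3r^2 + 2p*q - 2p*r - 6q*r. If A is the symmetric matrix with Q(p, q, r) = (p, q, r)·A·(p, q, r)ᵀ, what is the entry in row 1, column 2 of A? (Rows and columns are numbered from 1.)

1

The coefficient of p·q in Q is 2. For a symmetric A this equals A[1,2] + A[2,1] = 2·A[1,2].
So A[1,2] = 2/2 = 1.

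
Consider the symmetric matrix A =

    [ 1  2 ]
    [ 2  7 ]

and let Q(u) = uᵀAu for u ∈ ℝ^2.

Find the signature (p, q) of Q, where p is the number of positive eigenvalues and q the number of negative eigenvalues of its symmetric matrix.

(2, 0)

Applying the same elementary operations to the rows and columns of A produces a congruent diagonal matrix with entries 1, 3.
So there are 2 positive pivots.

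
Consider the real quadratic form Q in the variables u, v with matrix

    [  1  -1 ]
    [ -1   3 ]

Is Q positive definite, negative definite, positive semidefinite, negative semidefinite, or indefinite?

For the 2×2 matrix [[1, -1], [-1, 3]]: det = 1·3 − (-1)² = 2, trace = 4.
det > 0 so both eigenvalues share the sign of the trace; trace = 4 > 0 ⇒ both positive.

positive definite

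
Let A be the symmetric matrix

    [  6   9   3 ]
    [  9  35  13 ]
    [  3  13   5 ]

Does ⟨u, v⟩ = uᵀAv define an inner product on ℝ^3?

yes

Leading principal minors: Δ_1 = 6, Δ_2 = 129, Δ_3 = 18.
All leading principal minors are positive, so by Sylvester's criterion Q is positive definite.
⟨·,·⟩ is an inner product exactly when A is positive definite.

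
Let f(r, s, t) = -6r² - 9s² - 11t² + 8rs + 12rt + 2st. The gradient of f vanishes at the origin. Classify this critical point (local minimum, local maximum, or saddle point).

The Hessian at the origin is H = [[-12, 8, 12], [8, -18, 2], [12, 2, -22]].
An LDLᵀ factorisation of H has diagonal entries -12, -38/3, -40/19.
That gives 3 negative pivots.
H is negative definite, so the origin is a strict local maximum.

local maximum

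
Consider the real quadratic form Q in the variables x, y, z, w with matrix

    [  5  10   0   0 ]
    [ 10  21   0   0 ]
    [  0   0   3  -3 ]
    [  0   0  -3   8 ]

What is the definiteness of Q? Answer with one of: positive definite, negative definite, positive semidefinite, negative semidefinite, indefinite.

Leading principal minors: Δ_1 = 5, Δ_2 = 5, Δ_3 = 15, Δ_4 = 75.
All leading principal minors are positive, so by Sylvester's criterion Q is positive definite.

positive definite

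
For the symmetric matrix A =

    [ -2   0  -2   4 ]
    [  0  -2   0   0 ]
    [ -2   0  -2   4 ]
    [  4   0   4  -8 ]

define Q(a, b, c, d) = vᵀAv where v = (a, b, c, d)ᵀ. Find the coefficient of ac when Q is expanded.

The coefficient of ac is A[1,3] + A[3,1] = 2·(-2) = -4.

-4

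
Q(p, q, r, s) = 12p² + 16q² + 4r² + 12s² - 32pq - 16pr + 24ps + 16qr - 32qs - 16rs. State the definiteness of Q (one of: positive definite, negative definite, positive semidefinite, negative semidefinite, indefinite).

indefinite

The associated matrix is A = [[12, -16, -8, 12], [-16, 16, 8, -16], [-8, 8, 4, -8], [12, -16, -8, 12]].
Row-reducing A symmetrically gives the diagonal entries 12, -16/3, 0, 0.
So there are 1 positive, 1 negative, 2 zero pivots.
Hence Q is indefinite.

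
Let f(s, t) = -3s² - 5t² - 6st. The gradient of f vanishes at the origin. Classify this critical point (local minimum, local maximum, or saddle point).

The Hessian at the origin is H = [[-6, -6], [-6, -10]].
det H = -6·-10 − (-6)² = 24 > 0 and H[1,1] = -6 < 0, so H is negative definite.
Therefore the origin is a local maximum.

local maximum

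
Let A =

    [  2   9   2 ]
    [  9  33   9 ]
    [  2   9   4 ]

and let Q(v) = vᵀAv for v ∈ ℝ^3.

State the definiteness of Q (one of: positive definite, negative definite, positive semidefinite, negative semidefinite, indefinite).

Row-reducing A symmetrically gives the diagonal entries 2, -15/2, 2.
Counting signs: 2 positive, 1 negative.
Hence Q is indefinite.

indefinite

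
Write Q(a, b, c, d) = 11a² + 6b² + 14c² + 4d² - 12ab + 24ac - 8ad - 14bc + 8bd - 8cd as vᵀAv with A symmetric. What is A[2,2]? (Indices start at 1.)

The coefficient of b² in Q is 6, and that is exactly A[2,2].

6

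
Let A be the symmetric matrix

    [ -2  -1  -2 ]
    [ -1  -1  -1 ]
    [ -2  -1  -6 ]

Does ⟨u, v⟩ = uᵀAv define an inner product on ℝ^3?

Row-reducing A symmetrically gives the diagonal entries -2, -1/2, -4.
So there are 3 negative pivots.
Hence Q is negative definite.
⟨·,·⟩ is an inner product exactly when A is positive definite.

no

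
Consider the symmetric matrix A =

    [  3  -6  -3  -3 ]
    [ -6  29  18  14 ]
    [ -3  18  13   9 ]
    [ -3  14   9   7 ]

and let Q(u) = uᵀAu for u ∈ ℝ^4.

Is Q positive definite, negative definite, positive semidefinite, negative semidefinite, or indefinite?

positive definite

An LDLᵀ factorisation of A has diagonal entries 3, 17, 26/17, 2/13.
That gives 4 positive pivots.
Hence Q is positive definite.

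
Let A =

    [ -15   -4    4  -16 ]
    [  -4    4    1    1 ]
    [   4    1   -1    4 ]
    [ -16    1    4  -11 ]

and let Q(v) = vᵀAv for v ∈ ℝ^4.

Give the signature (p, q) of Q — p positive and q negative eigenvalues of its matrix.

(2, 1)

Symmetric row and column elimination reduces A to a congruent diagonal form with pivots -15, 76/15, 5/76, 0.
Counting signs: 2 positive, 1 negative, 1 zero.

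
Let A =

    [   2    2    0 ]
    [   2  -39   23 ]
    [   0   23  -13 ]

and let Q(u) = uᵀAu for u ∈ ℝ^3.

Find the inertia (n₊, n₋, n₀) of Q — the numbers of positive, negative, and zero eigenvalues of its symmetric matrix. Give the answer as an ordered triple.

Row-reducing A symmetrically gives the diagonal entries 2, -41, -4/41.
Counting signs: 1 positive, 2 negative.

(1, 2, 0)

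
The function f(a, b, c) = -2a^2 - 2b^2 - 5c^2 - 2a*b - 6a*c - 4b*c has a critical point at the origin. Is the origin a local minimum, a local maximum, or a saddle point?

local maximum

The Hessian at the origin is H = [[-4, -2, -6], [-2, -4, -4], [-6, -4, -10]].
Applying the same elementary operations to the rows and columns of H produces a congruent diagonal matrix with entries -4, -3, -2/3.
So there are 3 negative pivots.
H is negative definite, so the origin is a strict local maximum.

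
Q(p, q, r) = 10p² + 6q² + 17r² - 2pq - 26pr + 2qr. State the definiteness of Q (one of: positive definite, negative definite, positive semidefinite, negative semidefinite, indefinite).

The symmetric matrix of Q is A = [[10, -1, -13], [-1, 6, 1], [-13, 1, 17]].
Leading principal minors: Δ_1 = 10, Δ_2 = 59, Δ_3 = 5.
All leading principal minors are positive, so by Sylvester's criterion Q is positive definite.

positive definite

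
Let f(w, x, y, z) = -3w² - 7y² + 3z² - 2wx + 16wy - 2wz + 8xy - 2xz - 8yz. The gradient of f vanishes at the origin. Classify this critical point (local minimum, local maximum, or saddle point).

The Hessian at the origin is H = [[-6, -2, 16, -2], [-2, 0, 8, -2], [16, 8, -14, -8], [-2, -2, -8, 6]].
Row-reducing H symmetrically gives the diagonal entries -6, 2/3, 18, 4/9.
So there are 3 positive, 1 negative pivots.
H is indefinite, so the origin is a saddle point.

saddle point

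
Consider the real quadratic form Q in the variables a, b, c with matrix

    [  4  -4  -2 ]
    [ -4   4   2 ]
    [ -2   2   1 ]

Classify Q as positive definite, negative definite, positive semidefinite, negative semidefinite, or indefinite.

positive semidefinite

Applying the same elementary operations to the rows and columns of A produces a congruent diagonal matrix with entries 4, 0, 0.
So there are 1 positive, 2 zero pivots.
Hence Q is positive semidefinite.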